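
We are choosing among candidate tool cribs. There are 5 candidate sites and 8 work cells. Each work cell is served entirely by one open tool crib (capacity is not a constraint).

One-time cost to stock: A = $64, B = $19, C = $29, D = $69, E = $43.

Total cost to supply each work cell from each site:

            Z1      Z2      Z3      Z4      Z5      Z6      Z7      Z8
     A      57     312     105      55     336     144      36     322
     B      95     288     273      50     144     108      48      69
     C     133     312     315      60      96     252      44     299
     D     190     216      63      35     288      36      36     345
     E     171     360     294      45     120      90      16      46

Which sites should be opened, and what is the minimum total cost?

For any fixed open set, each work cell goes to its cheapest open site; total = fixed + service.
{B, D, E}: Z1→B 95, Z2→D 216, Z3→D 63, Z4→D 35, Z5→E 120, Z6→D 36, Z7→E 16, Z8→E 46. Service 627; fixed 131; total 758.
{B, C, D}: service 646 + fixed 117 = 763
{B, C, D, E}: service 603 + fixed 160 = 763
{A, B, C, D, E}: Z1→A 57, Z2→D 216, Z3→D 63, Z4→D 35, Z5→C 96, Z6→D 36, Z7→E 16, Z8→E 46. Service 565; fixed 224; total 789.
No other subset beats 758.

Open B, D and E; minimum total cost 758.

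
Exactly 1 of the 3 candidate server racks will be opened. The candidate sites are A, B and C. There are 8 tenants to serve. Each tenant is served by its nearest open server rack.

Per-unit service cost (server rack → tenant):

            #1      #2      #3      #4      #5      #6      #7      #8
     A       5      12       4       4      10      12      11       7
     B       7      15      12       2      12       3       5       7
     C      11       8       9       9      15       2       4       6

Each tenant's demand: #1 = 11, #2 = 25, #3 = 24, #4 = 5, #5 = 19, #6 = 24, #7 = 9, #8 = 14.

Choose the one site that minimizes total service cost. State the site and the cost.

With exactly 1 open, each tenant uses its cheapest among the chosen.
{C}: #1→C 11·11=121, #2→C 8·25=200, #3→C 9·24=216, #4→C 9·5=45, #5→C 15·19=285, #6→C 2·24=48, #7→C 4·9=36, #8→C 6·14=84. Service cost 1035.
{A}: service cost 1146
{B}: service cost 1193
Among all 3 size-1 choices, {C} is lowest.

Choose C only; total service cost 1035.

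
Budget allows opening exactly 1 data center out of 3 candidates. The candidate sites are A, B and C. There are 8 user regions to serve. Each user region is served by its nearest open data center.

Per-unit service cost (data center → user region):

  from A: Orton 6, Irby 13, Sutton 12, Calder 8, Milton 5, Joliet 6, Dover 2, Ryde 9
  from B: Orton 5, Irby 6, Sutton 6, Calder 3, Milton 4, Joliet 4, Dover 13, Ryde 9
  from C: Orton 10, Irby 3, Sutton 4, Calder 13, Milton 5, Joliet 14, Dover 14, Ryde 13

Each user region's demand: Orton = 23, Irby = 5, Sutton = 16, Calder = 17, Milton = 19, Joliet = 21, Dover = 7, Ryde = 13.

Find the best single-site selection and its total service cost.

With exactly 1 open, each user region uses its cheapest among the chosen.
{B}: Orton→B 5·23=115, Irby→B 6·5=30, Sutton→B 6·16=96, Calder→B 3·17=51, Milton→B 4·19=76, Joliet→B 4·21=84, Dover→B 13·7=91, Ryde→B 9·13=117. Service cost 660.
{A}: service cost 883
{C}: service cost 1186
Among all 3 size-1 choices, {B} is lowest.

Choose B only; total service cost 660.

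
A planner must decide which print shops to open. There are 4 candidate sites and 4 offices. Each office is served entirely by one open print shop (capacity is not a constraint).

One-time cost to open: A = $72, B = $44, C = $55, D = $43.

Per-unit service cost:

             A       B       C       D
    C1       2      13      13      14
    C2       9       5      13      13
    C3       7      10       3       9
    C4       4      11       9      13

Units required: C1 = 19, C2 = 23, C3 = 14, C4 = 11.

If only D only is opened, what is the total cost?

Total cost: 877

Each office is assigned to its cheapest site among the open ones.
{D}: C1→D 14·19=266, C2→D 13·23=299, C3→D 9·14=126, C4→D 13·11=143. Service 834; fixed 43; total 877.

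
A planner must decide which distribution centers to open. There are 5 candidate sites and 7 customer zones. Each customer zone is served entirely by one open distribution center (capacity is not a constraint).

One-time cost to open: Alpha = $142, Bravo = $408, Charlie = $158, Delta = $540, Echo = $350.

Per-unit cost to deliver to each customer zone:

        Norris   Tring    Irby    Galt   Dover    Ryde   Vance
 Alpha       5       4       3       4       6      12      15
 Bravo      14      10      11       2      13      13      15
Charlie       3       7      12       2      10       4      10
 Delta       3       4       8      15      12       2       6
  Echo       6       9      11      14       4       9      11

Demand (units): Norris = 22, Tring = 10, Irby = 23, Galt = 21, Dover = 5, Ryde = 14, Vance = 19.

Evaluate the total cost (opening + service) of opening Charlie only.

Each customer zone is assigned to its cheapest site among the open ones.
{Charlie}: Norris→Charlie 3·22=66, Tring→Charlie 7·10=70, Irby→Charlie 12·23=276, Galt→Charlie 2·21=42, Dover→Charlie 10·5=50, Ryde→Charlie 4·14=56, Vance→Charlie 10·19=190. Service 750; fixed 158; total 908.

Total cost: 908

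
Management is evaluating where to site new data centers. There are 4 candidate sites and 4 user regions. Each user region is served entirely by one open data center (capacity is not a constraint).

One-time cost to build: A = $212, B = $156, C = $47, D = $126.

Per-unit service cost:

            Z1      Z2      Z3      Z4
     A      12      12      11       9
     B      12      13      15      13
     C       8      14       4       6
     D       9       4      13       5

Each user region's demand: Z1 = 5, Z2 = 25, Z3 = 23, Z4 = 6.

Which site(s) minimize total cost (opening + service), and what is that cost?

Open C and D; minimum total cost 435.

For any fixed open set, each user region goes to its cheapest open site; total = fixed + service.
{C, D}: Z1→C 8·5=40, Z2→D 4·25=100, Z3→C 4·23=92, Z4→D 5·6=30. Service 262; fixed 173; total 435.
{C}: Z1→C 8·5=40, Z2→C 14·25=350, Z3→C 4·23=92, Z4→C 6·6=36. Service 518; fixed 47; total 565.
{B, C, D}: service 262 + fixed 329 = 591
{A, B, C, D}: service 262 + fixed 541 = 803
(All 15 nonempty subsets were checked; C and D is lowest.)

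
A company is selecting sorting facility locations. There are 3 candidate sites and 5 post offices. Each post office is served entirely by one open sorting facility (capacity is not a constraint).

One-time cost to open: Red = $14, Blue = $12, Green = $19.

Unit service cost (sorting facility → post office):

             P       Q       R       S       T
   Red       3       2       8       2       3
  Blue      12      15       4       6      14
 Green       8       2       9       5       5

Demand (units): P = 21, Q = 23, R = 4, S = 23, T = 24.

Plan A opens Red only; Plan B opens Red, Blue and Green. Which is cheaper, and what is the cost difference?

Plan A: {Red}: P→Red 3·21=63, Q→Red 2·23=46, R→Red 8·4=32, S→Red 2·23=46, T→Red 3·24=72. Service 259; fixed 14; total 273.
Plan B: {Red, Blue, Green}: P→Red 3·21=63, Q→Red 2·23=46, R→Blue 4·4=16, S→Red 2·23=46, T→Red 3·24=72. Service 243; fixed 45; total 288.
Difference: |273 − 288| = 15.

Plan A is cheaper by 15.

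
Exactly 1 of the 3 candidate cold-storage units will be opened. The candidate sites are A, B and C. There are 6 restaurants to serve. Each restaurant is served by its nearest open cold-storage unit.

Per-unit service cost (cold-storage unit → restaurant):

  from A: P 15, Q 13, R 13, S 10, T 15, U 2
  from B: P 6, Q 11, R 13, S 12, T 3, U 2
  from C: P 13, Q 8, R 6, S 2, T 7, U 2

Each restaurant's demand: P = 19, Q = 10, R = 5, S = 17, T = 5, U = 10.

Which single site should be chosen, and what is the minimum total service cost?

Choose C only; total service cost 446.

With exactly 1 open, each restaurant uses its cheapest among the chosen.
{C}: P→C 13·19=247, Q→C 8·10=80, R→C 6·5=30, S→C 2·17=34, T→C 7·5=35, U→C 2·10=20. Service cost 446.
{B}: service cost 528
{A}: service cost 745
Among all 3 size-1 choices, {C} is lowest.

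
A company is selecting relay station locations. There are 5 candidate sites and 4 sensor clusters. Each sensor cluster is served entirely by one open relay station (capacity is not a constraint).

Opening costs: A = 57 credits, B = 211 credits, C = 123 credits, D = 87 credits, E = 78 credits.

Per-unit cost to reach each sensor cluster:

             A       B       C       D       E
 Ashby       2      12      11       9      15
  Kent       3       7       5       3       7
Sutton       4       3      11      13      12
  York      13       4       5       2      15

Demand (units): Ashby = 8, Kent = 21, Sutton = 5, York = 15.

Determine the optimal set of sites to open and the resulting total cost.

For any fixed open set, each sensor cluster goes to its cheapest open site; total = fixed + service.
{A, D}: Ashby→A 2·8=16, Kent→A 3·21=63, Sutton→A 4·5=20, York→D 2·15=30. Service 129; fixed 144; total 273.
{D}: service 230 + fixed 87 = 317
{A}: service 294 + fixed 57 = 351
{A, B, C, D, E}: service 124 + fixed 556 = 680
No other subset beats 273.

Open A and D; minimum total cost 273.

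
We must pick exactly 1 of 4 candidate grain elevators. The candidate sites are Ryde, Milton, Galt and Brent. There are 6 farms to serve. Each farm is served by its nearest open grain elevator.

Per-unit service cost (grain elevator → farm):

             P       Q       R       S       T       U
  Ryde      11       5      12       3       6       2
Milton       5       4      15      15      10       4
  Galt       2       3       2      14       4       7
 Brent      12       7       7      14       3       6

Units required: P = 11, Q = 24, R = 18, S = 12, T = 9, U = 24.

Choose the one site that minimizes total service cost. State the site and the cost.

Choose Galt only; total service cost 502.

With exactly 1 open, each farm uses its cheapest among the chosen.
{Galt}: P→Galt 2·11=22, Q→Galt 3·24=72, R→Galt 2·18=36, S→Galt 14·12=168, T→Galt 4·9=36, U→Galt 7·24=168. Service cost 502.
{Ryde}: service cost 595
{Brent}: service cost 765
Among all 4 size-1 choices, {Galt} is lowest.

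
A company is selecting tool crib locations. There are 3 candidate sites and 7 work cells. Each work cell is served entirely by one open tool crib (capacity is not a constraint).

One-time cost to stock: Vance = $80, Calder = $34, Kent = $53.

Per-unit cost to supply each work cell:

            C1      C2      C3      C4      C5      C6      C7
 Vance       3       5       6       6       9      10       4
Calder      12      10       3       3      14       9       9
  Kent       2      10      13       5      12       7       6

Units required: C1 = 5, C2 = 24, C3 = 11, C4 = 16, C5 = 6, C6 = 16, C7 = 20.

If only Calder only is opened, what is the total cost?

Total cost: 823

Each work cell is assigned to its cheapest site among the open ones.
{Calder}: C1→Calder 12·5=60, C2→Calder 10·24=240, C3→Calder 3·11=33, C4→Calder 3·16=48, C5→Calder 14·6=84, C6→Calder 9·16=144, C7→Calder 9·20=180. Service 789; fixed 34; total 823.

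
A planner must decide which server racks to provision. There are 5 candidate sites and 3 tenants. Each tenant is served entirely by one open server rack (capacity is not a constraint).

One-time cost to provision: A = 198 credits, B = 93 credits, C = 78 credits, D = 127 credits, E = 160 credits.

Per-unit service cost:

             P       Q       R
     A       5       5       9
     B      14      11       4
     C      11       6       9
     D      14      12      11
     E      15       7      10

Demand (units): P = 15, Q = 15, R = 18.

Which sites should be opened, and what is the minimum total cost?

For any fixed open set, each tenant goes to its cheapest open site; total = fixed + service.
{C}: P→C 11·15=165, Q→C 6·15=90, R→C 9·18=162. Service 417; fixed 78; total 495.
{B, C}: service 327 + fixed 171 = 498
{A}: service 312 + fixed 198 = 510
{A, B, C, D, E}: service 222 + fixed 656 = 878
No other subset beats 495.

Open C only; minimum total cost 495.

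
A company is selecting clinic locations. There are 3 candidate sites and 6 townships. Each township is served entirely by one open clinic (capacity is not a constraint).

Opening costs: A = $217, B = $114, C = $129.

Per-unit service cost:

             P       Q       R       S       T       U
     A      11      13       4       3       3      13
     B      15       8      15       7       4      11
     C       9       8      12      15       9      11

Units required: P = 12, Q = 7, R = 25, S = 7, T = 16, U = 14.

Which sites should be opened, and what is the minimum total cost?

For any fixed open set, each township goes to its cheapest open site; total = fixed + service.
{A}: P→A 11·12=132, Q→A 13·7=91, R→A 4·25=100, S→A 3·7=21, T→A 3·16=48, U→A 13·14=182. Service 574; fixed 217; total 791.
{A, C}: P→C 9·12=108, Q→C 8·7=56, R→A 4·25=100, S→A 3·7=21, T→A 3·16=48, U→C 11·14=154. Service 487; fixed 346; total 833.
{A, B}: service 511 + fixed 331 = 842
{A, B, C}: P→C 9·12=108, Q→B 8·7=56, R→A 4·25=100, S→A 3·7=21, T→A 3·16=48, U→B 11·14=154. Service 487; fixed 460; total 947.
No other subset beats 791.

Open A only; minimum total cost 791.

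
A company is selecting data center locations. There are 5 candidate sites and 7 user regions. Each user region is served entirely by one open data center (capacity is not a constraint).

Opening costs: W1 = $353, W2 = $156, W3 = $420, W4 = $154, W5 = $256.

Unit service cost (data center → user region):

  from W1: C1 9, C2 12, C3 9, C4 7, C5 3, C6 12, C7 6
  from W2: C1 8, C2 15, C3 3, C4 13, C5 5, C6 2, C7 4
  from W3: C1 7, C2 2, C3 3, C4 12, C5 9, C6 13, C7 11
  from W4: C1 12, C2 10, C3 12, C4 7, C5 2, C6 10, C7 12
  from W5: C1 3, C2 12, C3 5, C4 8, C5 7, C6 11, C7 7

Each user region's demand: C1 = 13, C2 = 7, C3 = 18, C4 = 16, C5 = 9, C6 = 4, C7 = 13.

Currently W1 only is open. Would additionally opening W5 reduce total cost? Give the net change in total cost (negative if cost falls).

Current service cost with {W1}: 628.
Adding W5: each user region re-picks its cheapest; new service cost 474, saving 154.
Extra fixed cost: 256. Net change = 256 − 154 = 102.
(Totals: 981 → 1083.)

No — net change +102 (cost rises by 102).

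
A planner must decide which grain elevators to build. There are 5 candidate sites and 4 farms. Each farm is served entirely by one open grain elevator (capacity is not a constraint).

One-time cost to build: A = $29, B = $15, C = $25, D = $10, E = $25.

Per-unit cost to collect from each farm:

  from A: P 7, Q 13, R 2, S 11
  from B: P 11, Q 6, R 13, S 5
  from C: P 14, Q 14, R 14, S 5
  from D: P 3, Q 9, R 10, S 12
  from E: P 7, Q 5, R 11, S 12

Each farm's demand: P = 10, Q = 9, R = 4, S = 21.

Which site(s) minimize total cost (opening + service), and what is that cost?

For any fixed open set, each farm goes to its cheapest open site; total = fixed + service.
{A, B, D}: P→D 3·10=30, Q→B 6·9=54, R→A 2·4=8, S→B 5·21=105. Service 197; fixed 54; total 251.
{B, D}: P→D 3·10=30, Q→B 6·9=54, R→D 10·4=40, S→B 5·21=105. Service 229; fixed 25; total 254.
{A, B, D, E}: P→D 3·10=30, Q→E 5·9=45, R→A 2·4=8, S→B 5·21=105. Service 188; fixed 79; total 267.
{A, B, C, D, E}: P→D 3·10=30, Q→E 5·9=45, R→A 2·4=8, S→B 5·21=105. Service 188; fixed 104; total 292.
No other subset beats 251.

Open A, B and D; minimum total cost 251.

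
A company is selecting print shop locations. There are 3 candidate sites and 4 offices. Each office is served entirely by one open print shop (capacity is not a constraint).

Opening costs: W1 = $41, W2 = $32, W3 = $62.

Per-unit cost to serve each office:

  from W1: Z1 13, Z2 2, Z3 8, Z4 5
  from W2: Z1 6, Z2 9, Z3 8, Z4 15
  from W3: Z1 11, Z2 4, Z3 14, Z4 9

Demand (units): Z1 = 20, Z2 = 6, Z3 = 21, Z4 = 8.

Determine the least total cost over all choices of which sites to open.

For any fixed open set, each office goes to its cheapest open site; total = fixed + service.
{W1, W2}: Z1→W2 6·20=120, Z2→W1 2·6=12, Z3→W1 8·21=168, Z4→W1 5·8=40. Service 340; fixed 73; total 413.
{W1, W2, W3}: service 340 + fixed 135 = 475
{W2, W3}: service 384 + fixed 94 = 478
{W2}: Z1→W2 6·20=120, Z2→W2 9·6=54, Z3→W2 8·21=168, Z4→W2 15·8=120. Service 462; fixed 32; total 494.
(All 7 nonempty subsets were checked; W1 and W2 is lowest.)

Minimum total cost: 413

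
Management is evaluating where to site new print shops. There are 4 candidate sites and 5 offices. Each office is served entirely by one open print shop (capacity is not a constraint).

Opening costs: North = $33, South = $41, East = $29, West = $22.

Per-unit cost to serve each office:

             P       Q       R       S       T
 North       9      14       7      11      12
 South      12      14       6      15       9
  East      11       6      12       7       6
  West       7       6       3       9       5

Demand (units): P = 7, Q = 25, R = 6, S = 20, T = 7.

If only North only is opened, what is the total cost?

Each office is assigned to its cheapest site among the open ones.
{North}: P→North 9·7=63, Q→North 14·25=350, R→North 7·6=42, S→North 11·20=220, T→North 12·7=84. Service 759; fixed 33; total 792.

Total cost: 792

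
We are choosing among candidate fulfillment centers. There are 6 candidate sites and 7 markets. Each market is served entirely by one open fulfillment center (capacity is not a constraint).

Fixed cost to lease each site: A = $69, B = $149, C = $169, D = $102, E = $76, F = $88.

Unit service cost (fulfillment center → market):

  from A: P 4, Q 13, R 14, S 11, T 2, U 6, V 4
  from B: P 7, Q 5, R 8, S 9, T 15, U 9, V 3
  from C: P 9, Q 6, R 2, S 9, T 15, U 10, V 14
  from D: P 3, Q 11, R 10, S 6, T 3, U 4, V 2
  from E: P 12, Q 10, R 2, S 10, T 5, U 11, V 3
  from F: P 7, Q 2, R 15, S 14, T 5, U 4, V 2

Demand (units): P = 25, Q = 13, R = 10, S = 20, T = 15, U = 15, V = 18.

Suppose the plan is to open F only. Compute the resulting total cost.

Each market is assigned to its cheapest site among the open ones.
{F}: P→F 7·25=175, Q→F 2·13=26, R→F 15·10=150, S→F 14·20=280, T→F 5·15=75, U→F 4·15=60, V→F 2·18=36. Service 802; fixed 88; total 890.

Total cost: 890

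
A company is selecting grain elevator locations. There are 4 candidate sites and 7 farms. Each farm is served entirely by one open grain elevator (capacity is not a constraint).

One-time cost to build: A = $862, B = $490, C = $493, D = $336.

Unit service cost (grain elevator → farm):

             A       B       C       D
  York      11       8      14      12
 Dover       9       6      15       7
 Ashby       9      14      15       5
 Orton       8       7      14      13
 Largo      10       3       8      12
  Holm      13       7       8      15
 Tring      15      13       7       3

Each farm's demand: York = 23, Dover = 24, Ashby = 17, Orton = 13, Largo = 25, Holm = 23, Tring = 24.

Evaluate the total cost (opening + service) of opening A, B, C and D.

Total cost: 2993

Each farm is assigned to its cheapest site among the open ones.
{A, B, C, D}: York→B 8·23=184, Dover→B 6·24=144, Ashby→D 5·17=85, Orton→B 7·13=91, Largo→B 3·25=75, Holm→B 7·23=161, Tring→D 3·24=72. Service 812; fixed 2181; total 2993.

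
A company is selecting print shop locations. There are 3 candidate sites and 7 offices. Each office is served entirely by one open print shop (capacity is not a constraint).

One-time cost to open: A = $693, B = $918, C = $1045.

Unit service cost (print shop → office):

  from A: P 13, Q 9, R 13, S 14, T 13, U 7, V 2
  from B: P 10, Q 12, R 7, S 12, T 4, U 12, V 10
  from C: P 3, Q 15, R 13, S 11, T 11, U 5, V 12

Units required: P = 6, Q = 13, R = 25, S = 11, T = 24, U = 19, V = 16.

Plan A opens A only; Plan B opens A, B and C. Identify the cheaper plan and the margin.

Plan A is cheaper by 1466.

Plan A: {A}: P→A 13·6=78, Q→A 9·13=117, R→A 13·25=325, S→A 14·11=154, T→A 13·24=312, U→A 7·19=133, V→A 2·16=32. Service 1151; fixed 693; total 1844.
Plan B: {A, B, C}: P→C 3·6=18, Q→A 9·13=117, R→B 7·25=175, S→C 11·11=121, T→B 4·24=96, U→C 5·19=95, V→A 2·16=32. Service 654; fixed 2656; total 3310.
Difference: |1844 − 3310| = 1466.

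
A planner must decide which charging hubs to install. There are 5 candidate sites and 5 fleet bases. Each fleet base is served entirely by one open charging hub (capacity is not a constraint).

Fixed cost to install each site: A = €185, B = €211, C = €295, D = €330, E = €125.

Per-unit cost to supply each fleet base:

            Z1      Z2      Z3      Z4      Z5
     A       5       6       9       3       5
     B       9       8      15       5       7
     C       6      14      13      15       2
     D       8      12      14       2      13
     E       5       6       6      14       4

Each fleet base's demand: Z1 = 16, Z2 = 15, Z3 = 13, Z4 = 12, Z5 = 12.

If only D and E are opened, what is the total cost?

Total cost: 775

Each fleet base is assigned to its cheapest site among the open ones.
{D, E}: Z1→E 5·16=80, Z2→E 6·15=90, Z3→E 6·13=78, Z4→D 2·12=24, Z5→E 4·12=48. Service 320; fixed 455; total 775.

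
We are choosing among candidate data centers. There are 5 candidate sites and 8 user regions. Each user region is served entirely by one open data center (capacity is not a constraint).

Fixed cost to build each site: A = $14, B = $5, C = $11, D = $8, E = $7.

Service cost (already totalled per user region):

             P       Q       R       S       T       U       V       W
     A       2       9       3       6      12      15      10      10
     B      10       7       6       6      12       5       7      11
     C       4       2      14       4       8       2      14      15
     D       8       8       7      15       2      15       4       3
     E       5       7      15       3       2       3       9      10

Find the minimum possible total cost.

For any fixed open set, each user region goes to its cheapest open site; total = fixed + service.
{C, D}: P→C 4, Q→C 2, R→D 7, S→C 4, T→D 2, U→C 2, V→D 4, W→D 3. Service 28; fixed 19; total 47.
{D, E}: service 34 + fixed 15 = 49
{B, C, D}: P→C 4, Q→C 2, R→B 6, S→C 4, T→D 2, U→C 2, V→D 4, W→D 3. Service 27; fixed 24; total 51.
{A, B, C, D, E}: service 21 + fixed 45 = 66
No other subset beats 47.

Minimum total cost: 47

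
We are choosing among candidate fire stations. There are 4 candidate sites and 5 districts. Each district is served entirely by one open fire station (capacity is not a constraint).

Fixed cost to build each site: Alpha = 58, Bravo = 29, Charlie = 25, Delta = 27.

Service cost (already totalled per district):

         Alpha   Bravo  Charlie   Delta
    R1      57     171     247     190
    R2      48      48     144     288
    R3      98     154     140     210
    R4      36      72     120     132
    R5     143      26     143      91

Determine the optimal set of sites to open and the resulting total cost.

Open Alpha and Bravo; minimum total cost 352.

For any fixed open set, each district goes to its cheapest open site; total = fixed + service.
{Alpha, Bravo}: R1→Alpha 57, R2→Alpha 48, R3→Alpha 98, R4→Alpha 36, R5→Bravo 26. Service 265; fixed 87; total 352.
{Alpha, Bravo, Charlie}: service 265 + fixed 112 = 377
{Alpha, Bravo, Delta}: service 265 + fixed 114 = 379
{Alpha, Bravo, Charlie, Delta}: service 265 + fixed 139 = 404
No other subset beats 352.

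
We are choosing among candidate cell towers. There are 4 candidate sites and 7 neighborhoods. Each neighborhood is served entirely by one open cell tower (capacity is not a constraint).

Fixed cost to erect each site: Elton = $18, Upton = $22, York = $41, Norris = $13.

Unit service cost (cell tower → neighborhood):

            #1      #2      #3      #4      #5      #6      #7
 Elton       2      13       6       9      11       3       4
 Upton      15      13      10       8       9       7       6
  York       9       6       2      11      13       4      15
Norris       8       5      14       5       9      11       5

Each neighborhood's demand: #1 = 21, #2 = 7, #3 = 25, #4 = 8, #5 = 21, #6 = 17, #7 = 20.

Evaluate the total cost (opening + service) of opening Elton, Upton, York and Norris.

Total cost: 581

Each neighborhood is assigned to its cheapest site among the open ones.
{Elton, Upton, York, Norris}: #1→Elton 2·21=42, #2→Norris 5·7=35, #3→York 2·25=50, #4→Norris 5·8=40, #5→Upton 9·21=189, #6→Elton 3·17=51, #7→Elton 4·20=80. Service 487; fixed 94; total 581.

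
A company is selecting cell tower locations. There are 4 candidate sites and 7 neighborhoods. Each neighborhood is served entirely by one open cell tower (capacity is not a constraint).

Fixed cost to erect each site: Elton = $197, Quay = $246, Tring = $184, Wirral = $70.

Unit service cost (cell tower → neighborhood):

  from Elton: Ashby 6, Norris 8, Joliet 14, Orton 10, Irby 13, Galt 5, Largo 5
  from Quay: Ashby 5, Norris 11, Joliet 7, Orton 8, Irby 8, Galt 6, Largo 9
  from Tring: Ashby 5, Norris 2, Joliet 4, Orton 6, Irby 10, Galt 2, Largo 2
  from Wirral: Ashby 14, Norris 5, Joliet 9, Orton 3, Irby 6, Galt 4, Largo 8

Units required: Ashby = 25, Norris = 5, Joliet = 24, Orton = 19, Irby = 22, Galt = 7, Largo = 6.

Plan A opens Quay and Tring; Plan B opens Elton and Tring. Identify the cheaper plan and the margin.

Plan A: {Quay, Tring}: Ashby→Quay 5·25=125, Norris→Tring 2·5=10, Joliet→Tring 4·24=96, Orton→Tring 6·19=114, Irby→Quay 8·22=176, Galt→Tring 2·7=14, Largo→Tring 2·6=12. Service 547; fixed 430; total 977.
Plan B: {Elton, Tring}: Ashby→Tring 5·25=125, Norris→Tring 2·5=10, Joliet→Tring 4·24=96, Orton→Tring 6·19=114, Irby→Tring 10·22=220, Galt→Tring 2·7=14, Largo→Tring 2·6=12. Service 591; fixed 381; total 972.
Difference: |977 − 972| = 5.

Plan B is cheaper by 5.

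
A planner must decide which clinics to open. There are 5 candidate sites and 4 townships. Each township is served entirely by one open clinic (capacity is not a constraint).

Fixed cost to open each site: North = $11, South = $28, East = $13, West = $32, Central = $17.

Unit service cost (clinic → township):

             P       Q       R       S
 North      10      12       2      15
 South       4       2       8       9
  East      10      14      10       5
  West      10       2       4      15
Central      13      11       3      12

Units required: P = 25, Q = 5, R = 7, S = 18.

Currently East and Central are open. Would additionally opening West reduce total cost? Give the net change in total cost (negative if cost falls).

Current service cost with {East, Central}: 416.
Adding West: each township re-picks its cheapest; new service cost 371, saving 45.
Extra fixed cost: 32. Net change = 32 − 45 = -13.
(Totals: 446 → 433.)

Yes — net change −13 (cost falls by 13).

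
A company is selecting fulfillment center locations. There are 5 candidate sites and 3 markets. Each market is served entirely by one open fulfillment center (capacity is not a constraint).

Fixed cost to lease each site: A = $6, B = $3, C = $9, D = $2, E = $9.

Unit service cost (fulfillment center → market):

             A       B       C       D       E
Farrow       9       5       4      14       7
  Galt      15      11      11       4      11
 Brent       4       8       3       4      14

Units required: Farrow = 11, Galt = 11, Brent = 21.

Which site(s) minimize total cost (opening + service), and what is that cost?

Open C and D; minimum total cost 162.

For any fixed open set, each market goes to its cheapest open site; total = fixed + service.
{C, D}: Farrow→C 4·11=44, Galt→D 4·11=44, Brent→C 3·21=63. Service 151; fixed 11; total 162.
{B, C, D}: Farrow→C 4·11=44, Galt→D 4·11=44, Brent→C 3·21=63. Service 151; fixed 14; total 165.
{A, C, D}: service 151 + fixed 17 = 168
{A, B, C, D, E}: service 151 + fixed 29 = 180
No other subset beats 162.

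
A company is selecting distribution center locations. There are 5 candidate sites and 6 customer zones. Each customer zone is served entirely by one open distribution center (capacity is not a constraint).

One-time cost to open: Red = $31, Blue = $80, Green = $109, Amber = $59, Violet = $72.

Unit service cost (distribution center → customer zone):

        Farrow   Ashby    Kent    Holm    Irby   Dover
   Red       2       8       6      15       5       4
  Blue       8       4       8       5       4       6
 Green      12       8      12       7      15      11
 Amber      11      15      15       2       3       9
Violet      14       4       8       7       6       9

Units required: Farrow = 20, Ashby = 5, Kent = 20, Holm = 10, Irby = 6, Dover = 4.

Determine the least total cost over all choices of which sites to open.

For any fixed open set, each customer zone goes to its cheapest open site; total = fixed + service.
{Red, Amber}: Farrow→Red 2·20=40, Ashby→Red 8·5=40, Kent→Red 6·20=120, Holm→Amber 2·10=20, Irby→Amber 3·6=18, Dover→Red 4·4=16. Service 254; fixed 90; total 344.
{Red, Blue}: Farrow→Red 2·20=40, Ashby→Blue 4·5=20, Kent→Red 6·20=120, Holm→Blue 5·10=50, Irby→Blue 4·6=24, Dover→Red 4·4=16. Service 270; fixed 111; total 381.
{Red, Amber, Violet}: Farrow→Red 2·20=40, Ashby→Violet 4·5=20, Kent→Red 6·20=120, Holm→Amber 2·10=20, Irby→Amber 3·6=18, Dover→Red 4·4=16. Service 234; fixed 162; total 396.
{Red, Blue, Green, Amber, Violet}: Farrow→Red 2·20=40, Ashby→Blue 4·5=20, Kent→Red 6·20=120, Holm→Amber 2·10=20, Irby→Amber 3·6=18, Dover→Red 4·4=16. Service 234; fixed 351; total 585.
No other subset beats 344.

Minimum total cost: 344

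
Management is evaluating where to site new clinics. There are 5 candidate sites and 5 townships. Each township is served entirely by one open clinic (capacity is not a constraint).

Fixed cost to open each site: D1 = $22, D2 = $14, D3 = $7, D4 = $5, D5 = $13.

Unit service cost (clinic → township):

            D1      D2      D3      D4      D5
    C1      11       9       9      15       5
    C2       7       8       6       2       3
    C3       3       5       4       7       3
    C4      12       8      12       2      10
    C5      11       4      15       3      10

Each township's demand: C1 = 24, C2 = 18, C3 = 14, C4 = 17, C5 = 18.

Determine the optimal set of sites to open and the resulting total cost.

Open D4 and D5; minimum total cost 304.

For any fixed open set, each township goes to its cheapest open site; total = fixed + service.
{D4, D5}: C1→D5 5·24=120, C2→D4 2·18=36, C3→D5 3·14=42, C4→D4 2·17=34, C5→D4 3·18=54. Service 286; fixed 18; total 304.
{D3, D4, D5}: service 286 + fixed 25 = 311
{D2, D4, D5}: service 286 + fixed 32 = 318
{D1, D2, D3, D4, D5}: service 286 + fixed 61 = 347
No other subset beats 304.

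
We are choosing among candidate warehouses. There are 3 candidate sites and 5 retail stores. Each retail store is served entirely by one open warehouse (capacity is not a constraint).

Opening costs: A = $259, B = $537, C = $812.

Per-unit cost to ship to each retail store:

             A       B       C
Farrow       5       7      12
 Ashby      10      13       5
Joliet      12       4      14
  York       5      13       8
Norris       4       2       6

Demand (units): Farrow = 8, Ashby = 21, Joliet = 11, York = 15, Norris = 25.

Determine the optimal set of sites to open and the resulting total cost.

Open A only; minimum total cost 816.

For any fixed open set, each retail store goes to its cheapest open site; total = fixed + service.
{A}: Farrow→A 5·8=40, Ashby→A 10·21=210, Joliet→A 12·11=132, York→A 5·15=75, Norris→A 4·25=100. Service 557; fixed 259; total 816.
{B}: service 618 + fixed 537 = 1155
{A, B}: service 419 + fixed 796 = 1215
{A, B, C}: service 314 + fixed 1608 = 1922
No other subset beats 816.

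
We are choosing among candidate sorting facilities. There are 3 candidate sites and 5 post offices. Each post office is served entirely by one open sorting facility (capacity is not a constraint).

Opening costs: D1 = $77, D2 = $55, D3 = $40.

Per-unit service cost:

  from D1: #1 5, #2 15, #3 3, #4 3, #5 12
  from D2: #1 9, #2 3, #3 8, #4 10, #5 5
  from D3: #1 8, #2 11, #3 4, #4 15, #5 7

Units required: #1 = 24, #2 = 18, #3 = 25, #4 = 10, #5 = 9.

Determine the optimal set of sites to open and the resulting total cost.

For any fixed open set, each post office goes to its cheapest open site; total = fixed + service.
{D1, D2}: #1→D1 5·24=120, #2→D2 3·18=54, #3→D1 3·25=75, #4→D1 3·10=30, #5→D2 5·9=45. Service 324; fixed 132; total 456.
{D1, D2, D3}: service 324 + fixed 172 = 496
{D2, D3}: service 491 + fixed 95 = 586
{D3}: service 703 + fixed 40 = 743
No other subset beats 456.

Open D1 and D2; minimum total cost 456.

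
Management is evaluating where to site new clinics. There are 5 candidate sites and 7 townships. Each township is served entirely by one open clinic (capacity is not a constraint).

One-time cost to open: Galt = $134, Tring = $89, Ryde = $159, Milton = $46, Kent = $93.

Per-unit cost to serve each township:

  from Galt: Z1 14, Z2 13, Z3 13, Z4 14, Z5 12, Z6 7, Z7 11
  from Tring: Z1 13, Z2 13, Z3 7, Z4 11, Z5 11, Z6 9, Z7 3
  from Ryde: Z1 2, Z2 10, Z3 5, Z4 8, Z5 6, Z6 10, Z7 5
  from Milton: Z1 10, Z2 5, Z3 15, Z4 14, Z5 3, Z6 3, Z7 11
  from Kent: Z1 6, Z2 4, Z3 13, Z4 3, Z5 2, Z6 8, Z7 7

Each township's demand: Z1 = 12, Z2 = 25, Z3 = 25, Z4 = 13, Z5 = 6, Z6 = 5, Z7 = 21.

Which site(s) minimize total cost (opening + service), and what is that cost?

For any fixed open set, each township goes to its cheapest open site; total = fixed + service.
{Tring, Kent}: Z1→Kent 6·12=72, Z2→Kent 4·25=100, Z3→Tring 7·25=175, Z4→Kent 3·13=39, Z5→Kent 2·6=12, Z6→Kent 8·5=40, Z7→Tring 3·21=63. Service 501; fixed 182; total 683.
{Ryde, Kent}: service 445 + fixed 252 = 697
{Tring, Milton, Kent}: service 476 + fixed 228 = 704
{Galt, Tring, Ryde, Milton, Kent}: Z1→Ryde 2·12=24, Z2→Kent 4·25=100, Z3→Ryde 5·25=125, Z4→Kent 3·13=39, Z5→Kent 2·6=12, Z6→Milton 3·5=15, Z7→Tring 3·21=63. Service 378; fixed 521; total 899.
No other subset beats 683.

Open Tring and Kent; minimum total cost 683.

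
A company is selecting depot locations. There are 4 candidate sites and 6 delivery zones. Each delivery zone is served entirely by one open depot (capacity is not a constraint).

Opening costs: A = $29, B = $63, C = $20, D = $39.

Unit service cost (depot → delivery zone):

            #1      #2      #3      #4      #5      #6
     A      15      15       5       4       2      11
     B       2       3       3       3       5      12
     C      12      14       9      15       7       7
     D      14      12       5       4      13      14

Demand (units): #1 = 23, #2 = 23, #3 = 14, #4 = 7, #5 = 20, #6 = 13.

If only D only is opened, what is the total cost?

Total cost: 1177

Each delivery zone is assigned to its cheapest site among the open ones.
{D}: #1→D 14·23=322, #2→D 12·23=276, #3→D 5·14=70, #4→D 4·7=28, #5→D 13·20=260, #6→D 14·13=182. Service 1138; fixed 39; total 1177.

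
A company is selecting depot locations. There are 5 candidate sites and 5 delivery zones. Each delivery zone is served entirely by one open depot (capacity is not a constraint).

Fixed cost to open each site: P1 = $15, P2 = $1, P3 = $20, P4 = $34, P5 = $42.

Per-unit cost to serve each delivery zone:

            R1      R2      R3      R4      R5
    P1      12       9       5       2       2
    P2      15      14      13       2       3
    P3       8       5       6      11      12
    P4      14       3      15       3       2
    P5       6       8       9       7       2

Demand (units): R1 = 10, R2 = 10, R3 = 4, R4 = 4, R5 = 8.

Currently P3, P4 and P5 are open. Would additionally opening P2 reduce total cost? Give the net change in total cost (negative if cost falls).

Current service cost with {P3, P4, P5}: 142.
Adding P2: each delivery zone re-picks its cheapest; new service cost 138, saving 4.
Extra fixed cost: 1. Net change = 1 − 4 = -3.
(Totals: 238 → 235.)

Yes — net change −3 (cost falls by 3).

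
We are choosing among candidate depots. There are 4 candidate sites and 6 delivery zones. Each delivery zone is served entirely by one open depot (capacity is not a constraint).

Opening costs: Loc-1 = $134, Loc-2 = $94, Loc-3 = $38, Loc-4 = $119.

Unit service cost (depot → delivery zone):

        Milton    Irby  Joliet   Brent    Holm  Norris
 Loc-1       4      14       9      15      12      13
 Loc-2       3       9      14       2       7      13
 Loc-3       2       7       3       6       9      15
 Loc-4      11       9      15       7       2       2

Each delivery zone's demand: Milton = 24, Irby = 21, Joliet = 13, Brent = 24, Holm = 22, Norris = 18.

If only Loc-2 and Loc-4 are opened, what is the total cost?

Total cost: 784

Each delivery zone is assigned to its cheapest site among the open ones.
{Loc-2, Loc-4}: Milton→Loc-2 3·24=72, Irby→Loc-2 9·21=189, Joliet→Loc-2 14·13=182, Brent→Loc-2 2·24=48, Holm→Loc-4 2·22=44, Norris→Loc-4 2·18=36. Service 571; fixed 213; total 784.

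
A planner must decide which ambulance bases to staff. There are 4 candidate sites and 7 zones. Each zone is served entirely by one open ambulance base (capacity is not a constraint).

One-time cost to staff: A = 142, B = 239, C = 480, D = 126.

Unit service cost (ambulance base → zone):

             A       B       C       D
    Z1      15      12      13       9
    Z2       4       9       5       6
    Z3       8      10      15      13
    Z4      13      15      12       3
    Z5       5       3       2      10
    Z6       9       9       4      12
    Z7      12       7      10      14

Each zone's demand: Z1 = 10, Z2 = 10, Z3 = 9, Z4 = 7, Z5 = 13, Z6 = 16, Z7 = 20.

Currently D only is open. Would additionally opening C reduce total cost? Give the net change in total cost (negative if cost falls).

Current service cost with {D}: 890.
Adding C: each zone re-picks its cheapest; new service cost 568, saving 322.
Extra fixed cost: 480. Net change = 480 − 322 = 158.
(Totals: 1016 → 1174.)

No — net change +158 (cost rises by 158).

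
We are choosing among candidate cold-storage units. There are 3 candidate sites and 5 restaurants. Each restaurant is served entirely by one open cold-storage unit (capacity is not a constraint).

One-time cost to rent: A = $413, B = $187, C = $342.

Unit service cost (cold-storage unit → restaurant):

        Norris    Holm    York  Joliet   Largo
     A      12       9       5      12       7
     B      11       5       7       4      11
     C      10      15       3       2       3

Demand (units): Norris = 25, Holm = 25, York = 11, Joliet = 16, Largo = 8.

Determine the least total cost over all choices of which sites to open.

For any fixed open set, each restaurant goes to its cheapest open site; total = fixed + service.
{B}: Norris→B 11·25=275, Holm→B 5·25=125, York→B 7·11=77, Joliet→B 4·16=64, Largo→B 11·8=88. Service 629; fixed 187; total 816.
{B, C}: service 464 + fixed 529 = 993
{C}: Norris→C 10·25=250, Holm→C 15·25=375, York→C 3·11=33, Joliet→C 2·16=32, Largo→C 3·8=24. Service 714; fixed 342; total 1056.
{A, B, C}: service 464 + fixed 942 = 1406
No other subset beats 816.

Minimum total cost: 816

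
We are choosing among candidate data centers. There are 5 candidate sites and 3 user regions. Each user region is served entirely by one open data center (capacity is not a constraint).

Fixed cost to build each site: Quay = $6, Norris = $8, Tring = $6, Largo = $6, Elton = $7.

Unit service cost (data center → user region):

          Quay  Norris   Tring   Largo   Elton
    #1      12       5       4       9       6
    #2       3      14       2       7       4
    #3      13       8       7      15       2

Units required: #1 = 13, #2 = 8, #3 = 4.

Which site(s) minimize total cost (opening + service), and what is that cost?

Open Tring and Elton; minimum total cost 89.

For any fixed open set, each user region goes to its cheapest open site; total = fixed + service.
{Tring, Elton}: #1→Tring 4·13=52, #2→Tring 2·8=16, #3→Elton 2·4=8. Service 76; fixed 13; total 89.
{Quay, Tring, Elton}: #1→Tring 4·13=52, #2→Tring 2·8=16, #3→Elton 2·4=8. Service 76; fixed 19; total 95.
{Tring, Largo, Elton}: service 76 + fixed 19 = 95
{Quay, Norris, Tring, Largo, Elton}: service 76 + fixed 33 = 109
No other subset beats 89.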